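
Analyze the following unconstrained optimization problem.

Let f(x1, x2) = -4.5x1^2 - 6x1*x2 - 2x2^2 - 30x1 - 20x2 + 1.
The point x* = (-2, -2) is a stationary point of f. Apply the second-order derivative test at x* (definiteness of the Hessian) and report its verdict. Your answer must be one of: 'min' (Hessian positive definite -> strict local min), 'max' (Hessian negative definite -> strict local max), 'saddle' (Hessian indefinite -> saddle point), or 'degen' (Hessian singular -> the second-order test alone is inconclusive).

Compute the Hessian H = grad^2 f:
  H = [[-9, -6], [-6, -4]]
Verify stationarity: grad f(x*) = H x* + g = (0, 0).
Eigenvalues of H: -13, 0.
H has a zero eigenvalue (singular; negative semidefinite but not definite), so H is neither positive definite, negative definite, nor indefinite. The second-order test alone is inconclusive -> degen.
(Indeed, f is constant along the null direction of H through x*, so x* is not a strict local extremum.)

degen


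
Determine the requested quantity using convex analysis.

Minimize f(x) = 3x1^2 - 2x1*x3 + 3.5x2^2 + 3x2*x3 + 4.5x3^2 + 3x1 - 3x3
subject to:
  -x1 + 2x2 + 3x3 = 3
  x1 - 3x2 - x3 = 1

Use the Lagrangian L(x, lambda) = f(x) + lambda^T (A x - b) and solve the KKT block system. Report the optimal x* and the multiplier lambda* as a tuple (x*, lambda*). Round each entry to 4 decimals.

Form the Lagrangian:
  L(x, lambda) = (1/2) x^T Q x + c^T x + lambda^T (A x - b)
Stationarity (grad_x L = 0): Q x + c + A^T lambda = 0.
Primal feasibility: A x = b.

This gives the KKT block system:
  [ Q   A^T ] [ x     ]   [-c ]
  [ A    0  ] [ lambda ] = [ b ]

Solving the linear system:
  x*      = (-0.1111, -0.8889, 1.5556)
  lambda* = (-3.8889, -3.1111)
  f(x*)   = 4.8889

x* = (-0.1111, -0.8889, 1.5556), lambda* = (-3.8889, -3.1111)


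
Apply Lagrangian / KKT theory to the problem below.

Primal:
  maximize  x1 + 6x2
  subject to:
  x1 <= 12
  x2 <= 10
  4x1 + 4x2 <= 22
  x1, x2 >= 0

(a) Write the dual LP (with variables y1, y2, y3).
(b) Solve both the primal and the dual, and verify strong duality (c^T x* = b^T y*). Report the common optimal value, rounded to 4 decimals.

The standard primal-dual pair for 'max c^T x s.t. A x <= b, x >= 0' is:
  Dual:  min b^T y  s.t.  A^T y >= c,  y >= 0.

So the dual LP is:
  minimize  12y1 + 10y2 + 22y3
  subject to:
    y1 + 4y3 >= 1
    y2 + 4y3 >= 6
    y1, y2, y3 >= 0

Solving the primal: x* = (0, 5.5).
  primal value c^T x* = 33.
Solving the dual: y* = (0, 0, 1.5).
  dual value b^T y* = 33.
Strong duality: c^T x* = b^T y*. Confirmed.

33


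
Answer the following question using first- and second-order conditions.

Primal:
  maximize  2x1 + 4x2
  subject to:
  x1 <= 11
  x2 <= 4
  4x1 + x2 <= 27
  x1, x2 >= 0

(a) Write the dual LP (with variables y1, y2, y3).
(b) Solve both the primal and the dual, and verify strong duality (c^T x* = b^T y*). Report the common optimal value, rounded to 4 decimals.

The standard primal-dual pair for 'max c^T x s.t. A x <= b, x >= 0' is:
  Dual:  min b^T y  s.t.  A^T y >= c,  y >= 0.

So the dual LP is:
  minimize  11y1 + 4y2 + 27y3
  subject to:
    y1 + 4y3 >= 2
    y2 + y3 >= 4
    y1, y2, y3 >= 0

Solving the primal: x* = (5.75, 4).
  primal value c^T x* = 27.5.
Solving the dual: y* = (0, 3.5, 0.5).
  dual value b^T y* = 27.5.
Strong duality: c^T x* = b^T y*. Confirmed.

27.5


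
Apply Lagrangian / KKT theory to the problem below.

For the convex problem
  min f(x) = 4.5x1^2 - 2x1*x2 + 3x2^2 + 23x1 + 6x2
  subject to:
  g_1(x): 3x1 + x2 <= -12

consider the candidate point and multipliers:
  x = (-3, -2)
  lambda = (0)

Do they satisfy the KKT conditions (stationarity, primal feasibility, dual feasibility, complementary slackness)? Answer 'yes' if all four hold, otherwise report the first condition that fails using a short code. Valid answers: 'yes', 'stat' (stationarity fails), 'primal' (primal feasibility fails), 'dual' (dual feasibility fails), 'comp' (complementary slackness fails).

Gradient of f: grad f(x) = Q x + c = (0, 0)
Constraint values g_i(x) = a_i^T x - b_i:
  g_1((-3, -2)) = 1
Stationarity residual: grad f(x) + sum_i lambda_i a_i = (0, 0)
  -> stationarity OK
Primal feasibility (all g_i <= 0): FAILS
Dual feasibility (all lambda_i >= 0): OK
Complementary slackness (lambda_i * g_i(x) = 0 for all i): OK

Verdict: the first failing condition is primal_feasibility -> primal.

primal


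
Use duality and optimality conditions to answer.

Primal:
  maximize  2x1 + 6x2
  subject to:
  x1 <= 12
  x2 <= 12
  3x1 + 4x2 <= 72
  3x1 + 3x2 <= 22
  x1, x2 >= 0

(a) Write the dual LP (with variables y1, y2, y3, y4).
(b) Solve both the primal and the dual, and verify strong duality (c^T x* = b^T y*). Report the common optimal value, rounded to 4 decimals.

The standard primal-dual pair for 'max c^T x s.t. A x <= b, x >= 0' is:
  Dual:  min b^T y  s.t.  A^T y >= c,  y >= 0.

So the dual LP is:
  minimize  12y1 + 12y2 + 72y3 + 22y4
  subject to:
    y1 + 3y3 + 3y4 >= 2
    y2 + 4y3 + 3y4 >= 6
    y1, y2, y3, y4 >= 0

Solving the primal: x* = (0, 7.3333).
  primal value c^T x* = 44.
Solving the dual: y* = (0, 0, 0, 2).
  dual value b^T y* = 44.
Strong duality: c^T x* = b^T y*. Confirmed.

44


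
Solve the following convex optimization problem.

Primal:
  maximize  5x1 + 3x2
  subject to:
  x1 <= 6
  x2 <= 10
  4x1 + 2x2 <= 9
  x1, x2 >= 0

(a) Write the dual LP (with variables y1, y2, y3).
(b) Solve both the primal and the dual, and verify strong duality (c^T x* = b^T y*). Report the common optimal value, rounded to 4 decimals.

The standard primal-dual pair for 'max c^T x s.t. A x <= b, x >= 0' is:
  Dual:  min b^T y  s.t.  A^T y >= c,  y >= 0.

So the dual LP is:
  minimize  6y1 + 10y2 + 9y3
  subject to:
    y1 + 4y3 >= 5
    y2 + 2y3 >= 3
    y1, y2, y3 >= 0

Solving the primal: x* = (0, 4.5).
  primal value c^T x* = 13.5.
Solving the dual: y* = (0, 0, 1.5).
  dual value b^T y* = 13.5.
Strong duality: c^T x* = b^T y*. Confirmed.

13.5


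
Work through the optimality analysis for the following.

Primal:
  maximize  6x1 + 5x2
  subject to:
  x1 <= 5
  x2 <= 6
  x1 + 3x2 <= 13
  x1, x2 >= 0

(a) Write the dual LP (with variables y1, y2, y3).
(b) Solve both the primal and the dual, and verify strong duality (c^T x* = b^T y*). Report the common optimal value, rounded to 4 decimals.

The standard primal-dual pair for 'max c^T x s.t. A x <= b, x >= 0' is:
  Dual:  min b^T y  s.t.  A^T y >= c,  y >= 0.

So the dual LP is:
  minimize  5y1 + 6y2 + 13y3
  subject to:
    y1 + y3 >= 6
    y2 + 3y3 >= 5
    y1, y2, y3 >= 0

Solving the primal: x* = (5, 2.6667).
  primal value c^T x* = 43.3333.
Solving the dual: y* = (4.3333, 0, 1.6667).
  dual value b^T y* = 43.3333.
Strong duality: c^T x* = b^T y*. Confirmed.

43.3333


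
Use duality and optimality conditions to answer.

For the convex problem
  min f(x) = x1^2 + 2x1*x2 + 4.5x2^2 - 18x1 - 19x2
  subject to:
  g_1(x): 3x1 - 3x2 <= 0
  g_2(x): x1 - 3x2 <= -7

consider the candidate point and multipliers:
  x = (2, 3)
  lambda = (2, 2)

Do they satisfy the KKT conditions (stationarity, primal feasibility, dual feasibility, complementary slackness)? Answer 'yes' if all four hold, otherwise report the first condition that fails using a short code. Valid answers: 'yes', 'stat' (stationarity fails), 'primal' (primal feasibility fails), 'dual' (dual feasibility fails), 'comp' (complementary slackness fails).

Gradient of f: grad f(x) = Q x + c = (-8, 12)
Constraint values g_i(x) = a_i^T x - b_i:
  g_1((2, 3)) = -3
  g_2((2, 3)) = 0
Stationarity residual: grad f(x) + sum_i lambda_i a_i = (0, 0)
  -> stationarity OK
Primal feasibility (all g_i <= 0): OK
Dual feasibility (all lambda_i >= 0): OK
Complementary slackness (lambda_i * g_i(x) = 0 for all i): FAILS

Verdict: the first failing condition is complementary_slackness -> comp.

comp


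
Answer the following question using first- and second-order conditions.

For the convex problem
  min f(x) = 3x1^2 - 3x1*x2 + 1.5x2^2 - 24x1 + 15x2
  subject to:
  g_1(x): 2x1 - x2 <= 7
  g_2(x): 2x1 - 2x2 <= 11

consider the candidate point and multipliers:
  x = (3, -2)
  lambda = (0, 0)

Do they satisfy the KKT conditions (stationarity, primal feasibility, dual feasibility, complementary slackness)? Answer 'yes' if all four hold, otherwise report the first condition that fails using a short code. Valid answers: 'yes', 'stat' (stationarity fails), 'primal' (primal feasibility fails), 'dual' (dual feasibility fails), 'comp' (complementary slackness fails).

Gradient of f: grad f(x) = Q x + c = (0, 0)
Constraint values g_i(x) = a_i^T x - b_i:
  g_1((3, -2)) = 1
  g_2((3, -2)) = -1
Stationarity residual: grad f(x) + sum_i lambda_i a_i = (0, 0)
  -> stationarity OK
Primal feasibility (all g_i <= 0): FAILS
Dual feasibility (all lambda_i >= 0): OK
Complementary slackness (lambda_i * g_i(x) = 0 for all i): OK

Verdict: the first failing condition is primal_feasibility -> primal.

primal


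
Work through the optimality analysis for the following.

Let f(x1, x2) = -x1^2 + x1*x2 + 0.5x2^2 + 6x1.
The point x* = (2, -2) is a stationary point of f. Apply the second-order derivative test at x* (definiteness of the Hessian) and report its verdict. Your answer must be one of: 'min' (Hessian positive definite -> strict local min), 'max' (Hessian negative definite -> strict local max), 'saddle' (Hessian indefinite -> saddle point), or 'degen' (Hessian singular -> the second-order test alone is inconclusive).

Compute the Hessian H = grad^2 f:
  H = [[-2, 1], [1, 1]]
Verify stationarity: grad f(x*) = H x* + g = (0, 0).
Eigenvalues of H: -2.3028, 1.3028.
Eigenvalues have mixed signs, so H is indefinite -> x* is a saddle point.

saddle


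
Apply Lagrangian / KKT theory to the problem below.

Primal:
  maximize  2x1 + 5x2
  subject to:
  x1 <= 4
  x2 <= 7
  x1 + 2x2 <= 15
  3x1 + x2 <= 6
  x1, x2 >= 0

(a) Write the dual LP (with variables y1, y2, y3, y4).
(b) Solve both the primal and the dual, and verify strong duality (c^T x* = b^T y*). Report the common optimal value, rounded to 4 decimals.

The standard primal-dual pair for 'max c^T x s.t. A x <= b, x >= 0' is:
  Dual:  min b^T y  s.t.  A^T y >= c,  y >= 0.

So the dual LP is:
  minimize  4y1 + 7y2 + 15y3 + 6y4
  subject to:
    y1 + y3 + 3y4 >= 2
    y2 + 2y3 + y4 >= 5
    y1, y2, y3, y4 >= 0

Solving the primal: x* = (0, 6).
  primal value c^T x* = 30.
Solving the dual: y* = (0, 0, 0, 5).
  dual value b^T y* = 30.
Strong duality: c^T x* = b^T y*. Confirmed.

30


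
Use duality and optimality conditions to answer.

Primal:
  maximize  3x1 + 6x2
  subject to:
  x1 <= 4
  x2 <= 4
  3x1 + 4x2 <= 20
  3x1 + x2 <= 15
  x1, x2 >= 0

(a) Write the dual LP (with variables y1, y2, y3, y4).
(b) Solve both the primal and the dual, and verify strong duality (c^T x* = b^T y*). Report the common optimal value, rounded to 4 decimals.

The standard primal-dual pair for 'max c^T x s.t. A x <= b, x >= 0' is:
  Dual:  min b^T y  s.t.  A^T y >= c,  y >= 0.

So the dual LP is:
  minimize  4y1 + 4y2 + 20y3 + 15y4
  subject to:
    y1 + 3y3 + 3y4 >= 3
    y2 + 4y3 + y4 >= 6
    y1, y2, y3, y4 >= 0

Solving the primal: x* = (1.3333, 4).
  primal value c^T x* = 28.
Solving the dual: y* = (0, 2, 1, 0).
  dual value b^T y* = 28.
Strong duality: c^T x* = b^T y*. Confirmed.

28


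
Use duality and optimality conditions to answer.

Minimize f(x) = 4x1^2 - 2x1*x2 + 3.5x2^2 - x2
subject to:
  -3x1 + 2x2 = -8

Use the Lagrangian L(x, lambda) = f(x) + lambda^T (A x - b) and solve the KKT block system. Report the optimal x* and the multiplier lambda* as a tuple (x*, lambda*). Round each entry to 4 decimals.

Form the Lagrangian:
  L(x, lambda) = (1/2) x^T Q x + c^T x + lambda^T (A x - b)
Stationarity (grad_x L = 0): Q x + c + A^T lambda = 0.
Primal feasibility: A x = b.

This gives the KKT block system:
  [ Q   A^T ] [ x     ]   [-c ]
  [ A    0  ] [ lambda ] = [ b ]

Solving the linear system:
  x*      = (2, -1)
  lambda* = (6)
  f(x*)   = 24.5

x* = (2, -1), lambda* = (6)


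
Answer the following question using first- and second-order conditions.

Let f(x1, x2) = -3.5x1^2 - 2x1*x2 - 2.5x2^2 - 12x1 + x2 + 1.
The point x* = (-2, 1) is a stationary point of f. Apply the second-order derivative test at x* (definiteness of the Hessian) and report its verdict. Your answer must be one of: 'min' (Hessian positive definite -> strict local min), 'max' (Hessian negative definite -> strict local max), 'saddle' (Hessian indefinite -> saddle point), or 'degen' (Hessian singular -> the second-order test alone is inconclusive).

Compute the Hessian H = grad^2 f:
  H = [[-7, -2], [-2, -5]]
Verify stationarity: grad f(x*) = H x* + g = (0, 0).
Eigenvalues of H: -8.2361, -3.7639.
Both eigenvalues < 0, so H is negative definite -> x* is a strict local max.

max


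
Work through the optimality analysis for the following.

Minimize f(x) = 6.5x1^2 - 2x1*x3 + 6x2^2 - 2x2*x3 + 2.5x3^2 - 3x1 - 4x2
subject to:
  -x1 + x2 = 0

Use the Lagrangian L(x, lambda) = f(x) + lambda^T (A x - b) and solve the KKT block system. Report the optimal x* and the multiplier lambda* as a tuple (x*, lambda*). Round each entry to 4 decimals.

Form the Lagrangian:
  L(x, lambda) = (1/2) x^T Q x + c^T x + lambda^T (A x - b)
Stationarity (grad_x L = 0): Q x + c + A^T lambda = 0.
Primal feasibility: A x = b.

This gives the KKT block system:
  [ Q   A^T ] [ x     ]   [-c ]
  [ A    0  ] [ lambda ] = [ b ]

Solving the linear system:
  x*      = (0.3211, 0.3211, 0.2569)
  lambda* = (0.6606)
  f(x*)   = -1.1239

x* = (0.3211, 0.3211, 0.2569), lambda* = (0.6606)


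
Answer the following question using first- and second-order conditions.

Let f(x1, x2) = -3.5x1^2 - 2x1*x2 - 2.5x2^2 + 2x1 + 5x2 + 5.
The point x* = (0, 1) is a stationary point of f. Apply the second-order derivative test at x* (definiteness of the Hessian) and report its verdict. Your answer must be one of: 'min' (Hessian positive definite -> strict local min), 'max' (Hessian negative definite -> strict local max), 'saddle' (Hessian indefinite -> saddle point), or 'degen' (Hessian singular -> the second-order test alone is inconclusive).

Compute the Hessian H = grad^2 f:
  H = [[-7, -2], [-2, -5]]
Verify stationarity: grad f(x*) = H x* + g = (0, 0).
Eigenvalues of H: -8.2361, -3.7639.
Both eigenvalues < 0, so H is negative definite -> x* is a strict local max.

max


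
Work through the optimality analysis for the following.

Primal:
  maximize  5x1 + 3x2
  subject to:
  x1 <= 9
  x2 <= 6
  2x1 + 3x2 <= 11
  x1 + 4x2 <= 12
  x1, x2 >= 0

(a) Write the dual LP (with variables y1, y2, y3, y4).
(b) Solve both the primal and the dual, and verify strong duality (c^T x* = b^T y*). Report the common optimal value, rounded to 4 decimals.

The standard primal-dual pair for 'max c^T x s.t. A x <= b, x >= 0' is:
  Dual:  min b^T y  s.t.  A^T y >= c,  y >= 0.

So the dual LP is:
  minimize  9y1 + 6y2 + 11y3 + 12y4
  subject to:
    y1 + 2y3 + y4 >= 5
    y2 + 3y3 + 4y4 >= 3
    y1, y2, y3, y4 >= 0

Solving the primal: x* = (5.5, 0).
  primal value c^T x* = 27.5.
Solving the dual: y* = (0, 0, 2.5, 0).
  dual value b^T y* = 27.5.
Strong duality: c^T x* = b^T y*. Confirmed.

27.5


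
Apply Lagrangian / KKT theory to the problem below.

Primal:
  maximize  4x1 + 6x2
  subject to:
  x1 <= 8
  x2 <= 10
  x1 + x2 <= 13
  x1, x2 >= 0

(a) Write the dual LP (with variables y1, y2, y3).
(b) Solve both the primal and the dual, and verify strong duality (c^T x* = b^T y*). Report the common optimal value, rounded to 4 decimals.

The standard primal-dual pair for 'max c^T x s.t. A x <= b, x >= 0' is:
  Dual:  min b^T y  s.t.  A^T y >= c,  y >= 0.

So the dual LP is:
  minimize  8y1 + 10y2 + 13y3
  subject to:
    y1 + y3 >= 4
    y2 + y3 >= 6
    y1, y2, y3 >= 0

Solving the primal: x* = (3, 10).
  primal value c^T x* = 72.
Solving the dual: y* = (0, 2, 4).
  dual value b^T y* = 72.
Strong duality: c^T x* = b^T y*. Confirmed.

72


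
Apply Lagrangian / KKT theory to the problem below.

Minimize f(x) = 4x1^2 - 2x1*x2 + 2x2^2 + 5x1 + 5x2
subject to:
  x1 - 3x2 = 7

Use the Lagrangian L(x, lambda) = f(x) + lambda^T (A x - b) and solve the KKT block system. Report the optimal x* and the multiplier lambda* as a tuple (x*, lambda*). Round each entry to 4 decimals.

Form the Lagrangian:
  L(x, lambda) = (1/2) x^T Q x + c^T x + lambda^T (A x - b)
Stationarity (grad_x L = 0): Q x + c + A^T lambda = 0.
Primal feasibility: A x = b.

This gives the KKT block system:
  [ Q   A^T ] [ x     ]   [-c ]
  [ A    0  ] [ lambda ] = [ b ]

Solving the linear system:
  x*      = (-1.1562, -2.7188)
  lambda* = (-1.1875)
  f(x*)   = -5.5312

x* = (-1.1562, -2.7188), lambda* = (-1.1875)


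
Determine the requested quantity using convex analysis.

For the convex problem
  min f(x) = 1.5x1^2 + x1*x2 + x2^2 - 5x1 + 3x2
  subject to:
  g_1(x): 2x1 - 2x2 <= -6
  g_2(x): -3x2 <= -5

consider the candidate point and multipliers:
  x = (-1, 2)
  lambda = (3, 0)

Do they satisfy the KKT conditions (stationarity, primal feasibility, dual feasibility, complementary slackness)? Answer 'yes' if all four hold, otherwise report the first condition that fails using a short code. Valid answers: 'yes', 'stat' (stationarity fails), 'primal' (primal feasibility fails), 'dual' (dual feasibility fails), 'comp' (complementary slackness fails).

Gradient of f: grad f(x) = Q x + c = (-6, 6)
Constraint values g_i(x) = a_i^T x - b_i:
  g_1((-1, 2)) = 0
  g_2((-1, 2)) = -1
Stationarity residual: grad f(x) + sum_i lambda_i a_i = (0, 0)
  -> stationarity OK
Primal feasibility (all g_i <= 0): OK
Dual feasibility (all lambda_i >= 0): OK
Complementary slackness (lambda_i * g_i(x) = 0 for all i): OK

Verdict: yes, KKT holds.

yes


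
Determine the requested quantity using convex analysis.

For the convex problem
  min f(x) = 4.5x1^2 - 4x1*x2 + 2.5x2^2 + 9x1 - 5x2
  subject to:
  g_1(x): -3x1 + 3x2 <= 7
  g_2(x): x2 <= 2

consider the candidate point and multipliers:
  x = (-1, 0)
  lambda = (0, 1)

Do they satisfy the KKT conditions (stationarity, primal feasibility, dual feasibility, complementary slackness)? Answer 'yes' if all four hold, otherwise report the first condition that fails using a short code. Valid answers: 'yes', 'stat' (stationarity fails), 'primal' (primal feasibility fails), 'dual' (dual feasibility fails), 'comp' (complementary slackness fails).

Gradient of f: grad f(x) = Q x + c = (0, -1)
Constraint values g_i(x) = a_i^T x - b_i:
  g_1((-1, 0)) = -4
  g_2((-1, 0)) = -2
Stationarity residual: grad f(x) + sum_i lambda_i a_i = (0, 0)
  -> stationarity OK
Primal feasibility (all g_i <= 0): OK
Dual feasibility (all lambda_i >= 0): OK
Complementary slackness (lambda_i * g_i(x) = 0 for all i): FAILS

Verdict: the first failing condition is complementary_slackness -> comp.

comp


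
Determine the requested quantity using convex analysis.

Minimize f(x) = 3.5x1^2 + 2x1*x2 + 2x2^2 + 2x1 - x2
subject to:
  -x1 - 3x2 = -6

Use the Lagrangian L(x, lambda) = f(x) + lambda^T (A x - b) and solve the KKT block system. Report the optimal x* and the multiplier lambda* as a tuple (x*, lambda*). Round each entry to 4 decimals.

Form the Lagrangian:
  L(x, lambda) = (1/2) x^T Q x + c^T x + lambda^T (A x - b)
Stationarity (grad_x L = 0): Q x + c + A^T lambda = 0.
Primal feasibility: A x = b.

This gives the KKT block system:
  [ Q   A^T ] [ x     ]   [-c ]
  [ A    0  ] [ lambda ] = [ b ]

Solving the linear system:
  x*      = (-0.6, 2.2)
  lambda* = (2.2)
  f(x*)   = 4.9

x* = (-0.6, 2.2), lambda* = (2.2)


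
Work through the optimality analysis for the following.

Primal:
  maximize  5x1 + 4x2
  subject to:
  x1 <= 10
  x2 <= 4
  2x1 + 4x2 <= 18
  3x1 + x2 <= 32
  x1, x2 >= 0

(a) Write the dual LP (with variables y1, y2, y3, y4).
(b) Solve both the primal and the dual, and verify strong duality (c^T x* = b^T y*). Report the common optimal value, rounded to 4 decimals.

The standard primal-dual pair for 'max c^T x s.t. A x <= b, x >= 0' is:
  Dual:  min b^T y  s.t.  A^T y >= c,  y >= 0.

So the dual LP is:
  minimize  10y1 + 4y2 + 18y3 + 32y4
  subject to:
    y1 + 2y3 + 3y4 >= 5
    y2 + 4y3 + y4 >= 4
    y1, y2, y3, y4 >= 0

Solving the primal: x* = (9, 0).
  primal value c^T x* = 45.
Solving the dual: y* = (0, 0, 2.5, 0).
  dual value b^T y* = 45.
Strong duality: c^T x* = b^T y*. Confirmed.

45


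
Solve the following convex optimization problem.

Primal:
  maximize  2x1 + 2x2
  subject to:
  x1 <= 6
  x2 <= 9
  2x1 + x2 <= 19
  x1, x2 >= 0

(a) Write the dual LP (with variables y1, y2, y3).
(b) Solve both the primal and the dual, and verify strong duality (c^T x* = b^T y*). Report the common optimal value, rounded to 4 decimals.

The standard primal-dual pair for 'max c^T x s.t. A x <= b, x >= 0' is:
  Dual:  min b^T y  s.t.  A^T y >= c,  y >= 0.

So the dual LP is:
  minimize  6y1 + 9y2 + 19y3
  subject to:
    y1 + 2y3 >= 2
    y2 + y3 >= 2
    y1, y2, y3 >= 0

Solving the primal: x* = (5, 9).
  primal value c^T x* = 28.
Solving the dual: y* = (0, 1, 1).
  dual value b^T y* = 28.
Strong duality: c^T x* = b^T y*. Confirmed.

28


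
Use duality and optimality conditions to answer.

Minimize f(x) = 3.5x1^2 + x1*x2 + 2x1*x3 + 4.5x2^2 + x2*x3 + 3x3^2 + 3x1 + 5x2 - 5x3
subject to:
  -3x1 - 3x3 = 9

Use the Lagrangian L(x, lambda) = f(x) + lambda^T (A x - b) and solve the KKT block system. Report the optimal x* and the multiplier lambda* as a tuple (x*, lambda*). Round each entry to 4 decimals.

Form the Lagrangian:
  L(x, lambda) = (1/2) x^T Q x + c^T x + lambda^T (A x - b)
Stationarity (grad_x L = 0): Q x + c + A^T lambda = 0.
Primal feasibility: A x = b.

This gives the KKT block system:
  [ Q   A^T ] [ x     ]   [-c ]
  [ A    0  ] [ lambda ] = [ b ]

Solving the linear system:
  x*      = (-2.2222, -0.2222, -0.7778)
  lambda* = (-4.7778)
  f(x*)   = 19.5556

x* = (-2.2222, -0.2222, -0.7778), lambda* = (-4.7778)


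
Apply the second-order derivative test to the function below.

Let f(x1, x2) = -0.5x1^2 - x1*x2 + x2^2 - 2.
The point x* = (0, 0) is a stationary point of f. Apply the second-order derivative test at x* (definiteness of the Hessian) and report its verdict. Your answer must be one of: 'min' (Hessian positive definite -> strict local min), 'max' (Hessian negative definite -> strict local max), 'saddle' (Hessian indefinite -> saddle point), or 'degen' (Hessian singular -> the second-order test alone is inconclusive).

Compute the Hessian H = grad^2 f:
  H = [[-1, -1], [-1, 2]]
Verify stationarity: grad f(x*) = H x* + g = (0, 0).
Eigenvalues of H: -1.3028, 2.3028.
Eigenvalues have mixed signs, so H is indefinite -> x* is a saddle point.

saddle


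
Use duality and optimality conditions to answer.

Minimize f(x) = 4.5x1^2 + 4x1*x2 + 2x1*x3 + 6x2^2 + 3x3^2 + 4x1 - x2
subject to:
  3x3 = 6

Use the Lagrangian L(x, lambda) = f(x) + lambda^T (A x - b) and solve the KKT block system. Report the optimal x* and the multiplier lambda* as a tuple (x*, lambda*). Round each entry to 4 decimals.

Form the Lagrangian:
  L(x, lambda) = (1/2) x^T Q x + c^T x + lambda^T (A x - b)
Stationarity (grad_x L = 0): Q x + c + A^T lambda = 0.
Primal feasibility: A x = b.

This gives the KKT block system:
  [ Q   A^T ] [ x     ]   [-c ]
  [ A    0  ] [ lambda ] = [ b ]

Solving the linear system:
  x*      = (-1.087, 0.4457, 2)
  lambda* = (-3.2754)
  f(x*)   = 7.4293

x* = (-1.087, 0.4457, 2), lambda* = (-3.2754)


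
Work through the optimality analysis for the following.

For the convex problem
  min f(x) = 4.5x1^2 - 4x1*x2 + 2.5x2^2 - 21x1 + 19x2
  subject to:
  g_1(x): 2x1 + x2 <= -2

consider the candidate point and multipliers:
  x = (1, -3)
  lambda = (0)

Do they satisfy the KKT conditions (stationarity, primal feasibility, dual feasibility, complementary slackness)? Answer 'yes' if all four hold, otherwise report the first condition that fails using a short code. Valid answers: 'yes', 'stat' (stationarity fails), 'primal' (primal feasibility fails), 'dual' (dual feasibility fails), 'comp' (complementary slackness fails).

Gradient of f: grad f(x) = Q x + c = (0, 0)
Constraint values g_i(x) = a_i^T x - b_i:
  g_1((1, -3)) = 1
Stationarity residual: grad f(x) + sum_i lambda_i a_i = (0, 0)
  -> stationarity OK
Primal feasibility (all g_i <= 0): FAILS
Dual feasibility (all lambda_i >= 0): OK
Complementary slackness (lambda_i * g_i(x) = 0 for all i): OK

Verdict: the first failing condition is primal_feasibility -> primal.

primal


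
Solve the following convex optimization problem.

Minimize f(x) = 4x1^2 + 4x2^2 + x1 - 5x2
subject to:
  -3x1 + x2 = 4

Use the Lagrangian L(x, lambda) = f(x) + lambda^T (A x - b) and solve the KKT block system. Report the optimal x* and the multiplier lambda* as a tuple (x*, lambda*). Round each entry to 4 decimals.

Form the Lagrangian:
  L(x, lambda) = (1/2) x^T Q x + c^T x + lambda^T (A x - b)
Stationarity (grad_x L = 0): Q x + c + A^T lambda = 0.
Primal feasibility: A x = b.

This gives the KKT block system:
  [ Q   A^T ] [ x     ]   [-c ]
  [ A    0  ] [ lambda ] = [ b ]

Solving the linear system:
  x*      = (-1.025, 0.925)
  lambda* = (-2.4)
  f(x*)   = 1.975

x* = (-1.025, 0.925), lambda* = (-2.4)


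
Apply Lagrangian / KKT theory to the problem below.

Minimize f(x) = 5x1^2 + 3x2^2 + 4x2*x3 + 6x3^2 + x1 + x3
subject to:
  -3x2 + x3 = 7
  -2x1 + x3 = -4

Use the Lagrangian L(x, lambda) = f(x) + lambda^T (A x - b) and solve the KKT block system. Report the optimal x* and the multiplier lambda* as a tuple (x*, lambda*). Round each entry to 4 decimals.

Form the Lagrangian:
  L(x, lambda) = (1/2) x^T Q x + c^T x + lambda^T (A x - b)
Stationarity (grad_x L = 0): Q x + c + A^T lambda = 0.
Primal feasibility: A x = b.

This gives the KKT block system:
  [ Q   A^T ] [ x     ]   [-c ]
  [ A    0  ] [ lambda ] = [ b ]

Solving the linear system:
  x*      = (2.0701, -2.2866, 0.1402)
  lambda* = (-4.3863, 10.8505)
  f(x*)   = 38.1581

x* = (2.0701, -2.2866, 0.1402), lambda* = (-4.3863, 10.8505)


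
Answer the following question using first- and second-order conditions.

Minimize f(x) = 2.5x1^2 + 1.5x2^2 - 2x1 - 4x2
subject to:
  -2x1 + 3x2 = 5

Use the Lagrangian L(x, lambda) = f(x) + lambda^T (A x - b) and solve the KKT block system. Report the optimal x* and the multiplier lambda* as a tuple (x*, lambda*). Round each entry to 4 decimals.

Form the Lagrangian:
  L(x, lambda) = (1/2) x^T Q x + c^T x + lambda^T (A x - b)
Stationarity (grad_x L = 0): Q x + c + A^T lambda = 0.
Primal feasibility: A x = b.

This gives the KKT block system:
  [ Q   A^T ] [ x     ]   [-c ]
  [ A    0  ] [ lambda ] = [ b ]

Solving the linear system:
  x*      = (0.2105, 1.807)
  lambda* = (-0.4737)
  f(x*)   = -2.6404

x* = (0.2105, 1.807), lambda* = (-0.4737)


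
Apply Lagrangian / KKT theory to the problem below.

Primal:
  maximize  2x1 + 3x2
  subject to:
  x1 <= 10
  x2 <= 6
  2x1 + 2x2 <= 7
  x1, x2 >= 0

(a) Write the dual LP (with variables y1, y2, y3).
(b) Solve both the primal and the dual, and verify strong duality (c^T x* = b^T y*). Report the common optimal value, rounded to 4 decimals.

The standard primal-dual pair for 'max c^T x s.t. A x <= b, x >= 0' is:
  Dual:  min b^T y  s.t.  A^T y >= c,  y >= 0.

So the dual LP is:
  minimize  10y1 + 6y2 + 7y3
  subject to:
    y1 + 2y3 >= 2
    y2 + 2y3 >= 3
    y1, y2, y3 >= 0

Solving the primal: x* = (0, 3.5).
  primal value c^T x* = 10.5.
Solving the dual: y* = (0, 0, 1.5).
  dual value b^T y* = 10.5.
Strong duality: c^T x* = b^T y*. Confirmed.

10.5


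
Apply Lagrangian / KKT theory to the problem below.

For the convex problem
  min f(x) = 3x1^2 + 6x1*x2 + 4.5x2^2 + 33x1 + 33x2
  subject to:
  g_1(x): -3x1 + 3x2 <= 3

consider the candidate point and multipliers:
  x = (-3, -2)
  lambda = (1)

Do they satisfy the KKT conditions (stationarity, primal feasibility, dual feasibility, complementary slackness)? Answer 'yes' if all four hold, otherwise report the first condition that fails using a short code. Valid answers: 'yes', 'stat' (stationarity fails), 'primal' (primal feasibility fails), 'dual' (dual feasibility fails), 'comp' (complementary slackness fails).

Gradient of f: grad f(x) = Q x + c = (3, -3)
Constraint values g_i(x) = a_i^T x - b_i:
  g_1((-3, -2)) = 0
Stationarity residual: grad f(x) + sum_i lambda_i a_i = (0, 0)
  -> stationarity OK
Primal feasibility (all g_i <= 0): OK
Dual feasibility (all lambda_i >= 0): OK
Complementary slackness (lambda_i * g_i(x) = 0 for all i): OK

Verdict: yes, KKT holds.

yes


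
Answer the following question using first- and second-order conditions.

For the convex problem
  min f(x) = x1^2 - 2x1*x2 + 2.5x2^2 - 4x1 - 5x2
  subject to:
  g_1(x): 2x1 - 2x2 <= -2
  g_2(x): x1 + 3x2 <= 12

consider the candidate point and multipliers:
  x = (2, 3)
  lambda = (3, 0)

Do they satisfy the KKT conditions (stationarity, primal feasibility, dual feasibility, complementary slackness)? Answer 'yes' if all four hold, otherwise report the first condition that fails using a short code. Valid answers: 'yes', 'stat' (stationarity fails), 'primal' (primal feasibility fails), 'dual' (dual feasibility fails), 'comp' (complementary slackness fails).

Gradient of f: grad f(x) = Q x + c = (-6, 6)
Constraint values g_i(x) = a_i^T x - b_i:
  g_1((2, 3)) = 0
  g_2((2, 3)) = -1
Stationarity residual: grad f(x) + sum_i lambda_i a_i = (0, 0)
  -> stationarity OK
Primal feasibility (all g_i <= 0): OK
Dual feasibility (all lambda_i >= 0): OK
Complementary slackness (lambda_i * g_i(x) = 0 for all i): OK

Verdict: yes, KKT holds.

yes


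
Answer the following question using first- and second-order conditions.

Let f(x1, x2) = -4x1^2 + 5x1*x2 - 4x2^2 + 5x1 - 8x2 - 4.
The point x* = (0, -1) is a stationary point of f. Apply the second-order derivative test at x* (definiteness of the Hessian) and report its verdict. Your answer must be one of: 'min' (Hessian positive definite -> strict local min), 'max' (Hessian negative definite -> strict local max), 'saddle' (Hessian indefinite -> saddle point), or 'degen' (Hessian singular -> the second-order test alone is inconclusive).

Compute the Hessian H = grad^2 f:
  H = [[-8, 5], [5, -8]]
Verify stationarity: grad f(x*) = H x* + g = (0, 0).
Eigenvalues of H: -13, -3.
Both eigenvalues < 0, so H is negative definite -> x* is a strict local max.

max


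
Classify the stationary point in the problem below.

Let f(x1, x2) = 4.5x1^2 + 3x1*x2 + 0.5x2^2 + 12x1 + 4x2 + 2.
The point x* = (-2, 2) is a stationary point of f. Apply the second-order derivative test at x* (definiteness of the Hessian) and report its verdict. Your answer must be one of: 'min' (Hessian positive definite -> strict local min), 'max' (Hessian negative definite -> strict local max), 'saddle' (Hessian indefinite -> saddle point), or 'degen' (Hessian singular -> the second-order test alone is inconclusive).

Compute the Hessian H = grad^2 f:
  H = [[9, 3], [3, 1]]
Verify stationarity: grad f(x*) = H x* + g = (0, 0).
Eigenvalues of H: 0, 10.
H has a zero eigenvalue (singular; positive semidefinite but not definite), so H is neither positive definite, negative definite, nor indefinite. The second-order test alone is inconclusive -> degen.
(Indeed, f is constant along the null direction of H through x*, so x* is not a strict local extremum.)

degen


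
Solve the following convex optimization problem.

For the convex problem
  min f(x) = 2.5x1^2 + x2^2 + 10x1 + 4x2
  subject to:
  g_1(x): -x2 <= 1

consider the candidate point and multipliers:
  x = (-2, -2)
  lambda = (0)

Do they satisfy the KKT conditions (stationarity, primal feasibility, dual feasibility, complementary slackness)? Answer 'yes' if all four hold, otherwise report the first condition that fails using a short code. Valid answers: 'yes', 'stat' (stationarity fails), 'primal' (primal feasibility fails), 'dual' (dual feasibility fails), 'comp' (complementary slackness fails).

Gradient of f: grad f(x) = Q x + c = (0, 0)
Constraint values g_i(x) = a_i^T x - b_i:
  g_1((-2, -2)) = 1
Stationarity residual: grad f(x) + sum_i lambda_i a_i = (0, 0)
  -> stationarity OK
Primal feasibility (all g_i <= 0): FAILS
Dual feasibility (all lambda_i >= 0): OK
Complementary slackness (lambda_i * g_i(x) = 0 for all i): OK

Verdict: the first failing condition is primal_feasibility -> primal.

primal


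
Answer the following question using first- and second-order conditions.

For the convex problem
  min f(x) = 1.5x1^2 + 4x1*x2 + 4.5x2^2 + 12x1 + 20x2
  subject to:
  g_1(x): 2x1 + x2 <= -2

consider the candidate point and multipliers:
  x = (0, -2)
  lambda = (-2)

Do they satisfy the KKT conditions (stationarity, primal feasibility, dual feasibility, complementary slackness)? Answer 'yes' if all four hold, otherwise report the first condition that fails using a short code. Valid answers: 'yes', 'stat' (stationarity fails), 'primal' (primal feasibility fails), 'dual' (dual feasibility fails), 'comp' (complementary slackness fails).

Gradient of f: grad f(x) = Q x + c = (4, 2)
Constraint values g_i(x) = a_i^T x - b_i:
  g_1((0, -2)) = 0
Stationarity residual: grad f(x) + sum_i lambda_i a_i = (0, 0)
  -> stationarity OK
Primal feasibility (all g_i <= 0): OK
Dual feasibility (all lambda_i >= 0): FAILS
Complementary slackness (lambda_i * g_i(x) = 0 for all i): OK

Verdict: the first failing condition is dual_feasibility -> dual.

dual


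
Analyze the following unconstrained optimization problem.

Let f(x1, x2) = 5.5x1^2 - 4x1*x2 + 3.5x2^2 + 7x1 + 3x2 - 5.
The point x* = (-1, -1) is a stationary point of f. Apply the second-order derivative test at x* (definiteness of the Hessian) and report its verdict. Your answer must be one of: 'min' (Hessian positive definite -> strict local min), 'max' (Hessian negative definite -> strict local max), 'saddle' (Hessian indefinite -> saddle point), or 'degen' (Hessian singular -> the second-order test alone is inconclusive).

Compute the Hessian H = grad^2 f:
  H = [[11, -4], [-4, 7]]
Verify stationarity: grad f(x*) = H x* + g = (0, 0).
Eigenvalues of H: 4.5279, 13.4721.
Both eigenvalues > 0, so H is positive definite -> x* is a strict local min.

min


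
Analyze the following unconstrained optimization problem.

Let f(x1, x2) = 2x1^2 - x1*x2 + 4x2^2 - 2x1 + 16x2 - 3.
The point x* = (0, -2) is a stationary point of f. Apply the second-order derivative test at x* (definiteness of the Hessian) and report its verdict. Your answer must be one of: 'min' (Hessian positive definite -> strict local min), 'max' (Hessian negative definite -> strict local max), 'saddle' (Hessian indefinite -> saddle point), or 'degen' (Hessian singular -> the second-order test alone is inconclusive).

Compute the Hessian H = grad^2 f:
  H = [[4, -1], [-1, 8]]
Verify stationarity: grad f(x*) = H x* + g = (0, 0).
Eigenvalues of H: 3.7639, 8.2361.
Both eigenvalues > 0, so H is positive definite -> x* is a strict local min.

min


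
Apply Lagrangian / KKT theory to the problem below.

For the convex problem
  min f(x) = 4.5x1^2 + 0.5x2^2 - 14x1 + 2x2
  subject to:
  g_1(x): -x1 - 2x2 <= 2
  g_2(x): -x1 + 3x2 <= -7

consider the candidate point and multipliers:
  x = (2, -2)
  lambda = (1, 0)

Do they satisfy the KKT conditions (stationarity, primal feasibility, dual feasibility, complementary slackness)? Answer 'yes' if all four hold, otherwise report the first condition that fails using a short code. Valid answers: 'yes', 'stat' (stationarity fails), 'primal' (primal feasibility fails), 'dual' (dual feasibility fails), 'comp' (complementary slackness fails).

Gradient of f: grad f(x) = Q x + c = (4, 0)
Constraint values g_i(x) = a_i^T x - b_i:
  g_1((2, -2)) = 0
  g_2((2, -2)) = -1
Stationarity residual: grad f(x) + sum_i lambda_i a_i = (3, -2)
  -> stationarity FAILS
Primal feasibility (all g_i <= 0): OK
Dual feasibility (all lambda_i >= 0): OK
Complementary slackness (lambda_i * g_i(x) = 0 for all i): OK

Verdict: the first failing condition is stationarity -> stat.

stat


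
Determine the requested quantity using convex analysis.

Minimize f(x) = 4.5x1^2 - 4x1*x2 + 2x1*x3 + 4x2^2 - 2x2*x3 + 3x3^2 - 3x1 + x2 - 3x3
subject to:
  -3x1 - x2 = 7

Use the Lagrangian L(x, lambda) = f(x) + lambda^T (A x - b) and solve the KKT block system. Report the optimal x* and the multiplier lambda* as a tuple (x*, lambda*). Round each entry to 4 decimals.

Form the Lagrangian:
  L(x, lambda) = (1/2) x^T Q x + c^T x + lambda^T (A x - b)
Stationarity (grad_x L = 0): Q x + c + A^T lambda = 0.
Primal feasibility: A x = b.

This gives the KKT block system:
  [ Q   A^T ] [ x     ]   [-c ]
  [ A    0  ] [ lambda ] = [ b ]

Solving the linear system:
  x*      = (-1.8587, -1.424, 0.6449)
  lambda* = (-4.2473)
  f(x*)   = 15.9744

x* = (-1.8587, -1.424, 0.6449), lambda* = (-4.2473)


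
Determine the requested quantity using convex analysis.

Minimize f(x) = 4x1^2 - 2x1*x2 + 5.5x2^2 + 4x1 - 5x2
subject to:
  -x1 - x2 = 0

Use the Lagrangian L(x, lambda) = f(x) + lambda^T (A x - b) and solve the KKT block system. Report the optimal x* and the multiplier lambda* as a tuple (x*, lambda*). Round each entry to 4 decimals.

Form the Lagrangian:
  L(x, lambda) = (1/2) x^T Q x + c^T x + lambda^T (A x - b)
Stationarity (grad_x L = 0): Q x + c + A^T lambda = 0.
Primal feasibility: A x = b.

This gives the KKT block system:
  [ Q   A^T ] [ x     ]   [-c ]
  [ A    0  ] [ lambda ] = [ b ]

Solving the linear system:
  x*      = (-0.3913, 0.3913)
  lambda* = (0.087)
  f(x*)   = -1.7609

x* = (-0.3913, 0.3913), lambda* = (0.087)


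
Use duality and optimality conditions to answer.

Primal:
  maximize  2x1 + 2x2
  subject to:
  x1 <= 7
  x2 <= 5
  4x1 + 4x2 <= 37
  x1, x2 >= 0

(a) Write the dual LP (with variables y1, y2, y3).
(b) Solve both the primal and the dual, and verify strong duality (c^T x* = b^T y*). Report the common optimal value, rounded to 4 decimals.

The standard primal-dual pair for 'max c^T x s.t. A x <= b, x >= 0' is:
  Dual:  min b^T y  s.t.  A^T y >= c,  y >= 0.

So the dual LP is:
  minimize  7y1 + 5y2 + 37y3
  subject to:
    y1 + 4y3 >= 2
    y2 + 4y3 >= 2
    y1, y2, y3 >= 0

Solving the primal: x* = (4.25, 5).
  primal value c^T x* = 18.5.
Solving the dual: y* = (0, 0, 0.5).
  dual value b^T y* = 18.5.
Strong duality: c^T x* = b^T y*. Confirmed.

18.5


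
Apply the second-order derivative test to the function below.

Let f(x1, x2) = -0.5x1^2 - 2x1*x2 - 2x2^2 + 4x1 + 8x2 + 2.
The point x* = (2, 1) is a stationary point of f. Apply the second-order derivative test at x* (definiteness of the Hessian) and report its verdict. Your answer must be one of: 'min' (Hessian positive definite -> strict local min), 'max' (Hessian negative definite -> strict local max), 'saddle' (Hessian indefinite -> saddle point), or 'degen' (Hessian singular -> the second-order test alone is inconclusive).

Compute the Hessian H = grad^2 f:
  H = [[-1, -2], [-2, -4]]
Verify stationarity: grad f(x*) = H x* + g = (0, 0).
Eigenvalues of H: -5, 0.
H has a zero eigenvalue (singular; negative semidefinite but not definite), so H is neither positive definite, negative definite, nor indefinite. The second-order test alone is inconclusive -> degen.
(Indeed, f is constant along the null direction of H through x*, so x* is not a strict local extremum.)

degen


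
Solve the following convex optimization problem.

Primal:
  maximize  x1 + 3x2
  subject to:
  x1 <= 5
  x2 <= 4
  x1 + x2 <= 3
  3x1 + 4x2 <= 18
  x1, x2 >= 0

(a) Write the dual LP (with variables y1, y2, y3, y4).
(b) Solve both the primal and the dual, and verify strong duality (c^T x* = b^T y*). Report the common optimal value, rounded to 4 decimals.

The standard primal-dual pair for 'max c^T x s.t. A x <= b, x >= 0' is:
  Dual:  min b^T y  s.t.  A^T y >= c,  y >= 0.

So the dual LP is:
  minimize  5y1 + 4y2 + 3y3 + 18y4
  subject to:
    y1 + y3 + 3y4 >= 1
    y2 + y3 + 4y4 >= 3
    y1, y2, y3, y4 >= 0

Solving the primal: x* = (0, 3).
  primal value c^T x* = 9.
Solving the dual: y* = (0, 0, 3, 0).
  dual value b^T y* = 9.
Strong duality: c^T x* = b^T y*. Confirmed.

9


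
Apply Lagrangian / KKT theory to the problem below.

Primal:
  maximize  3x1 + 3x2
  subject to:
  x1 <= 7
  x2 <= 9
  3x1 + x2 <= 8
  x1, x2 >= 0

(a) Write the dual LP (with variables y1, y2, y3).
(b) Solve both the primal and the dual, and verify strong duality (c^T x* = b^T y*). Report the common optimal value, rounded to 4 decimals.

The standard primal-dual pair for 'max c^T x s.t. A x <= b, x >= 0' is:
  Dual:  min b^T y  s.t.  A^T y >= c,  y >= 0.

So the dual LP is:
  minimize  7y1 + 9y2 + 8y3
  subject to:
    y1 + 3y3 >= 3
    y2 + y3 >= 3
    y1, y2, y3 >= 0

Solving the primal: x* = (0, 8).
  primal value c^T x* = 24.
Solving the dual: y* = (0, 0, 3).
  dual value b^T y* = 24.
Strong duality: c^T x* = b^T y*. Confirmed.

24
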